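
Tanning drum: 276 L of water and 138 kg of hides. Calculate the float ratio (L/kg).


Float ratio = water / hide weight
Ratio = 276 / 138 = 2.0


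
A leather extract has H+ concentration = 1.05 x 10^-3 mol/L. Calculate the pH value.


pH = 2.98

pH = -log10[H+]
pH = -log10(1.05 x 10^-3) = 2.98


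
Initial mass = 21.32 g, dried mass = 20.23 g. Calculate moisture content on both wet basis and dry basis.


Wet basis = 5.1%
Dry basis = 5.4%

Moisture lost = 21.32 - 20.23 = 1.09 g
Wet basis MC = 1.09 / 21.32 x 100 = 5.1%
Dry basis MC = 1.09 / 20.23 x 100 = 5.4%


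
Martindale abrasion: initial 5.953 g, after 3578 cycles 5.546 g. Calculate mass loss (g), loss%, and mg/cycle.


Mass loss = 0.407 g
Loss = 6.84%
Rate = 0.114 mg/cycle


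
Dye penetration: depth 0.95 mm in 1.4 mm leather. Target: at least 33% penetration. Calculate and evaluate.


Penetration = 0.95 / 1.4 x 100 = 67.9%
Target: 33%
Meets target: Yes


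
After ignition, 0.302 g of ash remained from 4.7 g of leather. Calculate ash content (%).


Ash% = 0.302 / 4.7 x 100
Ash% = 6.43%


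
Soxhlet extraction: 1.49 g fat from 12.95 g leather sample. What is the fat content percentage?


Fat content = 1.49 / 12.95 x 100
Fat = 11.5%


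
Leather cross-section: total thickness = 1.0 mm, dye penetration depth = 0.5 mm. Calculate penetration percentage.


50.0%

Penetration% = 0.5 / 1.0 x 100
Penetration = 50.0%


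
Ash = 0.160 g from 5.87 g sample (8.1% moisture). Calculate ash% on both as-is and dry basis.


As-is ash% = 0.160 / 5.87 x 100 = 2.73%
Dry mass = 5.87 x (100 - 8.1) / 100 = 5.39453 g
Dry-basis ash% = 0.160 / 5.39453 x 100 = 2.97%


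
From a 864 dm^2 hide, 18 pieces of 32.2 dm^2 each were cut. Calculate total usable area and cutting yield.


Usable area = 579.6 dm^2
Yield = 67.1%


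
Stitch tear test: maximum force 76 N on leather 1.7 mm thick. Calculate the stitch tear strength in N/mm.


44.7 N/mm

Stitch tear strength = force / thickness
STS = 76 / 1.7 = 44.7 N/mm


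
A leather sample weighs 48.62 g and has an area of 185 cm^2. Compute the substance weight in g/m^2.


2628.1 g/m^2

Substance weight = mass / area x 10000
SW = 48.62 / 185 x 10000
SW = 2628.1 g/m^2


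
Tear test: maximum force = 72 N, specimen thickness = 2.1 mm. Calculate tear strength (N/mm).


34.3 N/mm

Tear strength = force / thickness
Tear = 72 / 2.1 = 34.3 N/mm


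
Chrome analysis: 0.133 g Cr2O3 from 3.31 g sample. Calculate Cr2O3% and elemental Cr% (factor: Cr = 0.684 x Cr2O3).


Cr2O3 = 4.02%
Cr = 2.75%

Cr2O3% = 0.133 / 3.31 x 100 = 4.02%
Cr% = 4.02 x 0.684 = 2.75%


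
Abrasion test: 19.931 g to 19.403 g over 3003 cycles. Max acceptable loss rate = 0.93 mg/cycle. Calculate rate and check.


Loss = 19.931 - 19.403 = 0.528 g
Rate = 0.528 g / 3003 cycles x 1000 = 0.176 mg/cycle
Max = 0.93 mg/cycle
Passes: Yes


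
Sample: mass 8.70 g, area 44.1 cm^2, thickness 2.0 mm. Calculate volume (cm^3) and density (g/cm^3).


Volume = 8.820 cm^3
Density = 0.986 g/cm^3

Thickness in cm = 2.0 / 10 = 0.20 cm
Volume = 44.1 x 0.20 = 8.820 cm^3
Density = 8.70 / 8.820 = 0.986 g/cm^3


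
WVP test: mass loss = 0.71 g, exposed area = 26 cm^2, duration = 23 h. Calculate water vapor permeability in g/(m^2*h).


11.87 g/(m^2*h)

WVP = mass_loss / (area x time) x 10000
WVP = 0.71 / (26 x 23) x 10000
WVP = 0.71 / 598 x 10000 = 11.87 g/(m^2*h)


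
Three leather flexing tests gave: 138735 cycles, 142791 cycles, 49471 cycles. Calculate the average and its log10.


Average = 110332 cycles
log10 = 5.04

Average = (138735 + 142791 + 49471) / 3 = 110332 cycles
log10(110332) = 5.04


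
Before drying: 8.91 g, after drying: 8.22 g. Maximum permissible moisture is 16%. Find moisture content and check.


MC = (8.91 - 8.22) / 8.91 x 100 = 7.7%
Maximum: 16%
Acceptable: Yes


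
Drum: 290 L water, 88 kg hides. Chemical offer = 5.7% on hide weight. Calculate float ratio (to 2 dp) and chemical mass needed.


Float ratio = 290 / 88 = 3.30
Chemical = 88 x 5.7 / 100 = 5.016 kg


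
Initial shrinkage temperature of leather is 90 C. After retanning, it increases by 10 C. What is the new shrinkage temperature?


New Ts = 90 + 10 = 100 C


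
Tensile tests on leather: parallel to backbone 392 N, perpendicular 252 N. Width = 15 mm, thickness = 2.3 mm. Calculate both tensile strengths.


Area = 15 x 2.3 = 34.5 mm^2
TS (parallel) = 392 / 34.5 = 11.36 N/mm^2
TS (perpendicular) = 252 / 34.5 = 7.30 N/mm^2


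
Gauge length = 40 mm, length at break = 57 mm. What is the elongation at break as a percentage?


42.5%


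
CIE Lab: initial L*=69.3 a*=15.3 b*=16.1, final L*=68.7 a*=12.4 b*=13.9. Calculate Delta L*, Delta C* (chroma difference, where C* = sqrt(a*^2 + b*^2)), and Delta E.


Delta L* = -0.6
Delta C* = -3.58
Delta E = 3.69

Delta L* = 68.7 - 69.3 = -0.6
C1* = sqrt((15.3)^2 + (16.1)^2) = 22.210
C2* = sqrt((12.4)^2 + (13.9)^2) = 18.627
Delta C* = 18.627 - 22.210 = -3.58
Delta E = sqrt((-0.6)^2 + (-2.9)^2 + (-2.2)^2) = 3.69


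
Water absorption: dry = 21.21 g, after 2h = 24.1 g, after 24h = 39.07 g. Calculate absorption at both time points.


2h absorption = 13.6%
24h absorption = 84.2%


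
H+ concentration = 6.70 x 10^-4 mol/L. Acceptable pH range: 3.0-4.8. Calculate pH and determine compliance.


pH = -log10(6.70 x 10^-4) = 3.17
Range: 3.0 to 4.8
Compliant: Yes


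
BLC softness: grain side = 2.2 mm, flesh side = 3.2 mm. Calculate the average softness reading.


2.70 mm


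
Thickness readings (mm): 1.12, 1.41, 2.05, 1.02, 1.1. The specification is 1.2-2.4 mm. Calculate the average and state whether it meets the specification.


Average = 1.34 mm
Within specification: Yes


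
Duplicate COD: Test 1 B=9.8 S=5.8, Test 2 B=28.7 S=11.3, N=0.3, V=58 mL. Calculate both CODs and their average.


COD1 = (9.8 - 5.8) x 0.3 x 8000 / 58 = 165.5 mg/L
COD2 = (28.7 - 11.3) x 0.3 x 8000 / 58 = 720.0 mg/L
Average = (165.5 + 720.0) / 2 = 442.8 mg/L


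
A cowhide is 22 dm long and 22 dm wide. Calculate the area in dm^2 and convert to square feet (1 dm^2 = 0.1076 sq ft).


484 dm^2
52.08 sq ft


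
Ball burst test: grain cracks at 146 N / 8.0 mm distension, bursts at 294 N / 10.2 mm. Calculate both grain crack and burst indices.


Crack index = 18.3 N/mm
Burst index = 28.8 N/mm

Crack index = 146 / 8.0 = 18.3 N/mm
Burst index = 294 / 10.2 = 28.8 N/mm


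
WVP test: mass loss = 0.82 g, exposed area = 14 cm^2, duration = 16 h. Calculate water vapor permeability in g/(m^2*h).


36.61 g/(m^2*h)

WVP = mass_loss / (area x time) x 10000
WVP = 0.82 / (14 x 16) x 10000
WVP = 0.82 / 224 x 10000 = 36.61 g/(m^2*h)


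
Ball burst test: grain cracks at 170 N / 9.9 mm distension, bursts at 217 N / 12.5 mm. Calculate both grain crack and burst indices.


Crack index = 17.2 N/mm
Burst index = 17.4 N/mm

Crack index = 170 / 9.9 = 17.2 N/mm
Burst index = 217 / 12.5 = 17.4 N/mm


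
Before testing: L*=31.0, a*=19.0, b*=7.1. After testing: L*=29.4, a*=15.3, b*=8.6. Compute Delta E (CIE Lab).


Delta E = 4.30

dL = 29.4 - 31.0 = -1.6
da = 15.3 - 19.0 = -3.7
db = 8.6 - 7.1 = 1.5
dE = sqrt((-1.6)^2 + (-3.7)^2 + (1.5)^2) = 4.30


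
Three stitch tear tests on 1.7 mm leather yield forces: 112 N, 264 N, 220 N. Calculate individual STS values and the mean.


STS1 = 65.9 N/mm
STS2 = 155.3 N/mm
STS3 = 129.4 N/mm
Mean = 116.9 N/mm


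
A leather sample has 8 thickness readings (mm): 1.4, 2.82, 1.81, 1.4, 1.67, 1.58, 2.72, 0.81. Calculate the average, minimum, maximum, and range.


Sum = 14.21
Average = 14.21 / 8 = 1.78 mm
Minimum = 0.81 mm
Maximum = 2.82 mm
Range = 2.82 - 0.81 = 2.01 mm


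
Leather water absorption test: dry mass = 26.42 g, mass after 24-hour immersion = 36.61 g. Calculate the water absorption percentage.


Water absorbed = 36.61 - 26.42 = 10.19 g
WA% = 10.19 / 26.42 x 100 = 38.6%


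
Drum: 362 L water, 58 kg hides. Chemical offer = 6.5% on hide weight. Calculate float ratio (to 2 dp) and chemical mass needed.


Float ratio = 6.24
Chemical needed = 3.77 kg

Float ratio = 362 / 58 = 6.24
Chemical = 58 x 6.5 / 100 = 3.77 kg


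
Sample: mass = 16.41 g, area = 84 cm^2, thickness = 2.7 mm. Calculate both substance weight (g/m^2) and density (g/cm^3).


SW = 16.41 / 84 x 10000 = 1953.6 g/m^2
Volume = 84 x 2.7 / 10 = 22.68 cm^3
Density = 16.41 / 22.68 = 0.724 g/cm^3


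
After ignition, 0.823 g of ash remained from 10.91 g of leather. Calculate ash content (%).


7.54%

Ash% = 0.823 / 10.91 x 100
Ash% = 7.54%


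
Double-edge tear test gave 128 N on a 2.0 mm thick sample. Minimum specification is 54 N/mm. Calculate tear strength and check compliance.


Tear strength = 128 / 2.0 = 64.0 N/mm
Required minimum = 54 N/mm
Compliant: Yes


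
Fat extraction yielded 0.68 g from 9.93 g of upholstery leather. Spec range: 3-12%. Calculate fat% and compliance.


Fat content = 6.8%
Compliant: Yes

Fat% = 0.68 / 9.93 x 100 = 6.8%
Spec range: 3-12%
Compliant: Yes


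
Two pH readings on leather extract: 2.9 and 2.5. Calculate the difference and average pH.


Difference = |2.9 - 2.5| = 0.4
Average = (2.9 + 2.5) / 2 = 2.70


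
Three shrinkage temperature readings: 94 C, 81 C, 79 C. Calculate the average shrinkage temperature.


84.7 C

Average = (94 + 81 + 79) / 3
Average = 254 / 3 = 84.7 C


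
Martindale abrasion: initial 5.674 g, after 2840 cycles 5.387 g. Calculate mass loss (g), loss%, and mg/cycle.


Loss = 5.674 - 5.387 = 0.287 g
Loss% = 0.287 / 5.674 x 100 = 5.06%
Rate = 0.287 / 2840 x 1000 = 0.101 mg/cycle


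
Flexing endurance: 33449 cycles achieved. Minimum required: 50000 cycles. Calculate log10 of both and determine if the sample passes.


Achieved: log10 = 4.52
Required: log10 = 4.70
Passes: No


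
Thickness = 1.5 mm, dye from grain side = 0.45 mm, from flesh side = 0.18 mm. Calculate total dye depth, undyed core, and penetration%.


Total dyed = 0.63 mm
Undyed core = 0.87 mm
Penetration = 42.0%

Total dyed = 0.45 + 0.18 = 0.63 mm
Undyed core = 1.5 - 0.63 = 0.87 mm
Penetration = 0.63 / 1.5 x 100 = 42.0%


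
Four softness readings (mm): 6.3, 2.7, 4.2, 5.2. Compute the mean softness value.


Sum = 6.3 + 2.7 + 4.2 + 5.2
Mean = 18.4 / 4 = 4.60 mm


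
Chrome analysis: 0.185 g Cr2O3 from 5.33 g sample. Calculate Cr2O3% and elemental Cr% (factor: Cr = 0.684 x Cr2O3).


Cr2O3% = 0.185 / 5.33 x 100 = 3.47%
Cr% = 3.47 x 0.684 = 2.37%


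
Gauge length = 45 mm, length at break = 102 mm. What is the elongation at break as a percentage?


Extension = 102 - 45 = 57 mm
Elongation = 57 / 45 x 100 = 126.7%


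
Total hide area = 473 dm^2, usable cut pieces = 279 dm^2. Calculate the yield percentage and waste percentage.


Yield = 279 / 473 x 100 = 59.0%
Waste = 473 - 279 = 194 dm^2
Waste% = 100 - 59.0 = 41.0%


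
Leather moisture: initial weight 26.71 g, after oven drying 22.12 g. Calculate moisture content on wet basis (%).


Moisture = 26.71 - 22.12 = 4.59 g
MC = 4.59 / 26.71 x 100 = 17.2%


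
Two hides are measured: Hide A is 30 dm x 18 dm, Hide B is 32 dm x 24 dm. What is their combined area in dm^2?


1308 dm^2


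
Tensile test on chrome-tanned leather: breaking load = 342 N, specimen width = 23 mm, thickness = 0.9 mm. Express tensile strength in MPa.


16.52 MPa

Cross-section = 23 x 0.9 = 20.7 mm^2
TS = 342 / 20.7 = 16.52 MPa
(1 N/mm^2 = 1 MPa)


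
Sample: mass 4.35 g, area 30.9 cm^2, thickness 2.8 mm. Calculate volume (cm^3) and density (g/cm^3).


Thickness in cm = 2.8 / 10 = 0.28 cm
Volume = 30.9 x 0.28 = 8.652 cm^3
Density = 4.35 / 8.652 = 0.503 g/cm^3


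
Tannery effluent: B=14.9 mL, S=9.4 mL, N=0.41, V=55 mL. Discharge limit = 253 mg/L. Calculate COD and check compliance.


COD = 328.0 mg/L
Compliant: No

COD = (14.9 - 9.4) x 0.41 x 8000 / 55 = 328.0 mg/L
Limit: 253 mg/L
Compliant: No


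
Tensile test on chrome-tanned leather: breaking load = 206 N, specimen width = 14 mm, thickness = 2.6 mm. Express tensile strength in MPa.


Cross-section = 14 x 2.6 = 36.4 mm^2
TS = 206 / 36.4 = 5.66 MPa
(1 N/mm^2 = 1 MPa)


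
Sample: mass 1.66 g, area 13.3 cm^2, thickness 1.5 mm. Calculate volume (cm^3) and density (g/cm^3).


Volume = 1.995 cm^3
Density = 0.832 g/cm^3

Thickness in cm = 1.5 / 10 = 0.15 cm
Volume = 13.3 x 0.15 = 1.995 cm^3
Density = 1.66 / 1.995 = 0.832 g/cm^3


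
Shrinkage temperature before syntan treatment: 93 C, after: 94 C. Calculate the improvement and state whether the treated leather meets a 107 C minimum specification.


Improvement = 94 - 93 = 1 C
Spec check: 94 C >= 107 C? No


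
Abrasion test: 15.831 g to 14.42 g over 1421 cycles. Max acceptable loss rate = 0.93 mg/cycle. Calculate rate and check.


Rate = 0.993 mg/cycle
Passes: No

Loss = 15.831 - 14.42 = 1.411 g
Rate = 1.411 g / 1421 cycles x 1000 = 0.993 mg/cycle
Max = 0.93 mg/cycle
Passes: No


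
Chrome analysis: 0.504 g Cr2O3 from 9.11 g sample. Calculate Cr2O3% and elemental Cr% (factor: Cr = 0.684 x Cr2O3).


Cr2O3 = 5.53%
Cr = 3.78%

Cr2O3% = 0.504 / 9.11 x 100 = 5.53%
Cr% = 5.53 x 0.684 = 3.78%


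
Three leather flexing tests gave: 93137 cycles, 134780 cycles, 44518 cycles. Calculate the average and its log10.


Average = 90812 cycles
log10 = 4.96


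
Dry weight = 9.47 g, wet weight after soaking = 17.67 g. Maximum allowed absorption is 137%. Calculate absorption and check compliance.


WA = (17.67 - 9.47) / 9.47 x 100 = 86.6%
Maximum allowed: 137%
Compliant: Yes


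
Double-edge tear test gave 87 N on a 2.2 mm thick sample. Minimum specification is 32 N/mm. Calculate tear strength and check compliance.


Tear strength = 87 / 2.2 = 39.5 N/mm
Required minimum = 32 N/mm
Compliant: Yes


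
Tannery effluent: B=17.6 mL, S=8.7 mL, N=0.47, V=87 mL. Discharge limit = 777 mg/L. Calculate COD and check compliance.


COD = (17.6 - 8.7) x 0.47 x 8000 / 87 = 384.6 mg/L
Limit: 777 mg/L
Compliant: Yes


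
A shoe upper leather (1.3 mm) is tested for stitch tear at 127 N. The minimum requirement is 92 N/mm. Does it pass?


STS = 97.7 N/mm
Passes: Yes

STS = 127 / 1.3 = 97.7 N/mm
Minimum required: 92 N/mm
Passes: Yes


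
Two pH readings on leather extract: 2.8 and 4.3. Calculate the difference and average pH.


Difference = |2.8 - 4.3| = 1.5
Average = (2.8 + 4.3) / 2 = 3.55


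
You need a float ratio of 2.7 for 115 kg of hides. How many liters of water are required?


310.5 L

Water = hide weight x target ratio
Water = 115 x 2.7 = 310.5 L


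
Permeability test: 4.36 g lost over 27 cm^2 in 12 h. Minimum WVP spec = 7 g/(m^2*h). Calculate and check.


WVP = 134.57 g/(m^2*h)
Meets specification: Yes

WVP = 4.36 / (27 x 12) x 10000 = 134.57 g/(m^2*h)
Minimum: 7 g/(m^2*h)
Meets spec: Yes


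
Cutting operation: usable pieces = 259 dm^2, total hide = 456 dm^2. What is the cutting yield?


Yield = usable / total x 100
Yield = 259 / 456 x 100 = 56.8%


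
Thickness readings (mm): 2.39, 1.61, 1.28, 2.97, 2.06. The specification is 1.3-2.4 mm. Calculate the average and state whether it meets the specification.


Average = 2.06 mm
Within specification: Yes


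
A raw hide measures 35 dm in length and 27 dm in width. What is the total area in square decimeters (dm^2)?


945 dm^2


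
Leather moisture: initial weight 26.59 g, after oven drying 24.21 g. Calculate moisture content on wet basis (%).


9.0%


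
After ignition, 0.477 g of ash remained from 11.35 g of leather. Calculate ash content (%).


Ash% = 0.477 / 11.35 x 100
Ash% = 4.20%


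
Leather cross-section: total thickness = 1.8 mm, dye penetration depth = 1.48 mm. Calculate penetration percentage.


Penetration% = 1.48 / 1.8 x 100
Penetration = 82.2%


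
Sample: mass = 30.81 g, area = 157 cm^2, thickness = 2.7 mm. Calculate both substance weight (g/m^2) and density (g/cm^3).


Substance weight = 1962.4 g/m^2
Density = 0.727 g/cm^3


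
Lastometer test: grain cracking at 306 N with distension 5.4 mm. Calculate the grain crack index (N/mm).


Grain crack index = force / distension
Index = 306 / 5.4 = 56.7 N/mm


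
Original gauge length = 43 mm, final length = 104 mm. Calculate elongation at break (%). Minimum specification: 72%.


Elongation = 141.9%
Meets spec: Yes

Extension = 104 - 43 = 61 mm
Elongation = 61 / 43 x 100 = 141.9%
Minimum required: 72%
Meets specification: Yes


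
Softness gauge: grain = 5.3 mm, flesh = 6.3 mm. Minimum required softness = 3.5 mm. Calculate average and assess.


Average softness = 5.80 mm
Meets requirement: Yes

Average = (5.3 + 6.3) / 2 = 5.80 mm
Minimum = 3.5 mm
Meets requirement: Yes


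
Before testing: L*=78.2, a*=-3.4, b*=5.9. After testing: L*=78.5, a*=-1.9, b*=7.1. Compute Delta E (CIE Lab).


Delta E = 1.94


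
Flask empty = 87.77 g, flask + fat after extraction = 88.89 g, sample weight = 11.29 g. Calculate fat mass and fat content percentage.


Fat mass = 88.89 - 87.77 = 1.12 g
Fat% = 1.12 / 11.29 x 100 = 9.9%


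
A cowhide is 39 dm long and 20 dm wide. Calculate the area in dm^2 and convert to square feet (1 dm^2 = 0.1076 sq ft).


Area = 39 x 20 = 780 dm^2
Conversion: 780 x 0.1076 = 83.93 sq ft


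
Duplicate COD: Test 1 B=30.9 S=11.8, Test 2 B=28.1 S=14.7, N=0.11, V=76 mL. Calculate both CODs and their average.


COD1 = (30.9 - 11.8) x 0.11 x 8000 / 76 = 221.2 mg/L
COD2 = (28.1 - 14.7) x 0.11 x 8000 / 76 = 155.2 mg/L
Average = (221.2 + 155.2) / 2 = 188.2 mg/L


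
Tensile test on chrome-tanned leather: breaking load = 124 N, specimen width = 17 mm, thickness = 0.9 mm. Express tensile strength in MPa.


Cross-section = 17 x 0.9 = 15.3 mm^2
TS = 124 / 15.3 = 8.10 MPa
(1 N/mm^2 = 1 MPa)


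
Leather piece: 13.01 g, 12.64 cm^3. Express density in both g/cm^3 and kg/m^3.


1.029 g/cm^3
1029 kg/m^3

Density = 13.01 / 12.64 = 1.029 g/cm^3
Convert: 1.029 x 1000 = 1029 kg/m^3


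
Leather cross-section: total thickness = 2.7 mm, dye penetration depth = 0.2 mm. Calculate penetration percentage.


Penetration% = 0.2 / 2.7 x 100
Penetration = 7.4%


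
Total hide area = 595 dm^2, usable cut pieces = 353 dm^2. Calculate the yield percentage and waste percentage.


Yield = 353 / 595 x 100 = 59.3%
Waste = 595 - 353 = 242 dm^2
Waste% = 100 - 59.3 = 40.7%


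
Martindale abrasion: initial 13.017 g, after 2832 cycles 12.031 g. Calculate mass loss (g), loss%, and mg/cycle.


Loss = 13.017 - 12.031 = 0.986 g
Loss% = 0.986 / 13.017 x 100 = 7.57%
Rate = 0.986 / 2832 x 1000 = 0.348 mg/cycle


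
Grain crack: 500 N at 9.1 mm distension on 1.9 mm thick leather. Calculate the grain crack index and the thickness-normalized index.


Crack index = 500 / 9.1 = 54.9 N/mm
Normalized = 54.9 / 1.9 = 28.9 N/mm per mm


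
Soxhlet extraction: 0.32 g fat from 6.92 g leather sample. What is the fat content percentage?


Fat content = 0.32 / 6.92 x 100
Fat = 4.6%


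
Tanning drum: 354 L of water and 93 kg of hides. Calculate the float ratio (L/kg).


3.8

Float ratio = water / hide weight
Ratio = 354 / 93 = 3.8


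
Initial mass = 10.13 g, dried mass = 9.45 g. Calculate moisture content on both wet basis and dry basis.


Moisture lost = 10.13 - 9.45 = 0.68 g
Wet basis MC = 0.68 / 10.13 x 100 = 6.7%
Dry basis MC = 0.68 / 9.45 x 100 = 7.2%


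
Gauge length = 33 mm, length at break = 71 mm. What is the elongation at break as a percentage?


115.2%


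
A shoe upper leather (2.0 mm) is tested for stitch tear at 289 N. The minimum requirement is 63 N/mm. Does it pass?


STS = 144.5 N/mm
Passes: Yes


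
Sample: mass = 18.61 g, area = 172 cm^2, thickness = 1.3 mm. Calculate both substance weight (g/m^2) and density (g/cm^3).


SW = 18.61 / 172 x 10000 = 1082.0 g/m^2
Volume = 172 x 1.3 / 10 = 22.36 cm^3
Density = 18.61 / 22.36 = 0.832 g/cm^3


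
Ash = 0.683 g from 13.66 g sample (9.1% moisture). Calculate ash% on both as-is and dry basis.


As-is ash% = 0.683 / 13.66 x 100 = 5.00%
Dry mass = 13.66 x (100 - 9.1) / 100 = 12.41694 g
Dry-basis ash% = 0.683 / 12.41694 x 100 = 5.50%


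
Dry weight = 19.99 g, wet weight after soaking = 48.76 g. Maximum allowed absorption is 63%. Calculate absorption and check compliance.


WA = (48.76 - 19.99) / 19.99 x 100 = 143.9%
Maximum allowed: 63%
Compliant: No


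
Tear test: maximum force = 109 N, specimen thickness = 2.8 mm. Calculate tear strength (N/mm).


38.9 N/mm


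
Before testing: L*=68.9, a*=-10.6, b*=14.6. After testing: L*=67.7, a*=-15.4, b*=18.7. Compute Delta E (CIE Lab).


Delta E = 6.43

dL = 67.7 - 68.9 = -1.2
da = -15.4 - (-10.6) = -4.8
db = 18.7 - 14.6 = 4.1
dE = sqrt((-1.2)^2 + (-4.8)^2 + (4.1)^2) = 6.43


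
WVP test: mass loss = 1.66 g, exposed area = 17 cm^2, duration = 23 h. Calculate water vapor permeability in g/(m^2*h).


42.46 g/(m^2*h)

WVP = mass_loss / (area x time) x 10000
WVP = 1.66 / (17 x 23) x 10000
WVP = 1.66 / 391 x 10000 = 42.46 g/(m^2*h)


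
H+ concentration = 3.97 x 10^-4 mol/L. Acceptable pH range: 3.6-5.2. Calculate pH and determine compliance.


pH = 3.40
Compliant: No

pH = -log10(3.97 x 10^-4) = 3.40
Range: 3.6 to 5.2
Compliant: No


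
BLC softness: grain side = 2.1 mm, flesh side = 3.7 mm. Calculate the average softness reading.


2.90 mm

Average = (2.1 + 3.7) / 2
Average = 2.90 mm


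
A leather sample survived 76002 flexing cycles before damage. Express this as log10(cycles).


log10(76002) = 4.88


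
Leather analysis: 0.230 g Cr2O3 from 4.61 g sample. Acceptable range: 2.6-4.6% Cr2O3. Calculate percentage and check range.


Cr2O3% = 0.230 / 4.61 x 100 = 4.99%
Acceptable range: 2.6 to 4.6%
Within range: No


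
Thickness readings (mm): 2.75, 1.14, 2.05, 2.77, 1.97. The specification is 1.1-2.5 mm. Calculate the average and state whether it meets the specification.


Average = 2.14 mm
Within specification: Yes

Sum = 10.68
Average = 10.68 / 5 = 2.14 mm
Specification range: 1.1 to 2.5 mm
Within spec: Yes


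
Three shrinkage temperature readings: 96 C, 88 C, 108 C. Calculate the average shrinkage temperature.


Average = (96 + 88 + 108) / 3
Average = 292 / 3 = 97.3 C


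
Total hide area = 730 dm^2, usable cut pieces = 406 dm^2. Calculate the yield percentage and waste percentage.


Yield = 55.6%
Waste = 44.4%

Yield = 406 / 730 x 100 = 55.6%
Waste = 730 - 406 = 324 dm^2
Waste% = 100 - 55.6 = 44.4%


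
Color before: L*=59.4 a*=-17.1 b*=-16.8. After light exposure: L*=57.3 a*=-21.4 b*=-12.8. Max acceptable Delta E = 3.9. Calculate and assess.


dL = -2.1, da = -4.3, db = 4.0
dE = sqrt((-2.1)^2 + (-4.3)^2 + (4.0)^2) = 6.24
Max = 3.9
Passes: No


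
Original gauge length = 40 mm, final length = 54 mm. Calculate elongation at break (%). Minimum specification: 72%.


Extension = 54 - 40 = 14 mm
Elongation = 14 / 40 x 100 = 35.0%
Minimum required: 72%
Meets specification: No


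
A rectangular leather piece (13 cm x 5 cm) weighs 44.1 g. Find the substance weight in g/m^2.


6784.6 g/m^2

Area = 13 x 5 = 65 cm^2
SW = 44.1 / 65 x 10000 = 6784.6 g/m^2


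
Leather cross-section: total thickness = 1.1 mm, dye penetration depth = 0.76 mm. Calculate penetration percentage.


69.1%


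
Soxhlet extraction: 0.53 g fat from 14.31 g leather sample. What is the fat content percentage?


Fat content = 0.53 / 14.31 x 100
Fat = 3.7%


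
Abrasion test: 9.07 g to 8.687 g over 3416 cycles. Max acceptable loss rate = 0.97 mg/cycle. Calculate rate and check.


Rate = 0.112 mg/cycle
Passes: Yes

Loss = 9.07 - 8.687 = 0.383 g
Rate = 0.383 g / 3416 cycles x 1000 = 0.112 mg/cycle
Max = 0.97 mg/cycle
Passes: Yes


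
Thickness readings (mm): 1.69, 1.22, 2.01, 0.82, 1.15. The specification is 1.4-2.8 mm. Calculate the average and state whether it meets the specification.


Average = 1.38 mm
Within specification: No

Sum = 6.89
Average = 6.89 / 5 = 1.38 mm
Specification range: 1.4 to 2.8 mm
Within spec: No


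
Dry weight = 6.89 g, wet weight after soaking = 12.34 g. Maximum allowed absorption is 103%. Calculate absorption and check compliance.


Absorption = 79.1%
Compliant: Yes

WA = (12.34 - 6.89) / 6.89 x 100 = 79.1%
Maximum allowed: 103%
Compliant: Yes


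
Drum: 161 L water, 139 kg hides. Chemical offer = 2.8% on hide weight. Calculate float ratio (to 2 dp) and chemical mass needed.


Float ratio = 1.16
Chemical needed = 3.892 kg


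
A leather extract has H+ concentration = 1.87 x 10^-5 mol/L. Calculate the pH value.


pH = -log10[H+]
pH = -log10(1.87 x 10^-5) = 4.73


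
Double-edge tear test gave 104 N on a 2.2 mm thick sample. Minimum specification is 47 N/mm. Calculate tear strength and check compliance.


Tear strength = 104 / 2.2 = 47.3 N/mm
Required minimum = 47 N/mm
Compliant: Yes


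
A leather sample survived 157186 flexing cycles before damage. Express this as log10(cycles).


5.20


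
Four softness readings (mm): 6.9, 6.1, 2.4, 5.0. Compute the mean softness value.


5.10 mm

Sum = 6.9 + 6.1 + 2.4 + 5.0
Mean = 20.4 / 4 = 5.10 mm


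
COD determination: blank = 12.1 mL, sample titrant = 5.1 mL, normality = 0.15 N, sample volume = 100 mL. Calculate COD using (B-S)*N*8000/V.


COD = (12.1 - 5.1) x 0.15 x 8000 / 100
COD = 7.0 x 0.15 x 8000 / 100
COD = 84.0 mg/L


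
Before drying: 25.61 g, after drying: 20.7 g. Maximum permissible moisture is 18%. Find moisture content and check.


MC = (25.61 - 20.7) / 25.61 x 100 = 19.2%
Maximum: 18%
Acceptable: No


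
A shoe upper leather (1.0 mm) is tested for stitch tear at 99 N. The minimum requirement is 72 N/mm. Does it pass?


STS = 99.0 N/mm
Passes: Yes

STS = 99 / 1.0 = 99.0 N/mm
Minimum required: 72 N/mm
Passes: Yes


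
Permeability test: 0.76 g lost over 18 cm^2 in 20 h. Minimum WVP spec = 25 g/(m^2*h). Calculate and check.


WVP = 0.76 / (18 x 20) x 10000 = 21.11 g/(m^2*h)
Minimum: 25 g/(m^2*h)
Meets spec: No


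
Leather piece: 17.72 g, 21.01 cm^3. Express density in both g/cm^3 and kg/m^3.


0.843 g/cm^3
843 kg/m^3

Density = 17.72 / 21.01 = 0.843 g/cm^3
Convert: 0.843 x 1000 = 843 kg/m^3


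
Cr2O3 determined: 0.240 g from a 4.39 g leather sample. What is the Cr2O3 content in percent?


Cr2O3% = 0.240 / 4.39 x 100
Cr2O3% = 5.47%


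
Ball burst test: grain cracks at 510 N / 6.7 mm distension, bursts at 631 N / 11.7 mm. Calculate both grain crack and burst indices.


Crack index = 76.1 N/mm
Burst index = 53.9 N/mm

Crack index = 510 / 6.7 = 76.1 N/mm
Burst index = 631 / 11.7 = 53.9 N/mm


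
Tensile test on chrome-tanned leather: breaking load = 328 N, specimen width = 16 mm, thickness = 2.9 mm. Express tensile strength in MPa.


7.07 MPa

Cross-section = 16 x 2.9 = 46.4 mm^2
TS = 328 / 46.4 = 7.07 MPa
(1 N/mm^2 = 1 MPa)


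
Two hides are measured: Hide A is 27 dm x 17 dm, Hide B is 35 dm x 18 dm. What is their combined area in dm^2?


Hide A area = 27 x 17 = 459 dm^2
Hide B area = 35 x 18 = 630 dm^2
Total = 459 + 630 = 1089 dm^2


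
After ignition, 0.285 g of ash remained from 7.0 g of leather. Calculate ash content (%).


Ash% = 0.285 / 7.0 x 100
Ash% = 4.07%


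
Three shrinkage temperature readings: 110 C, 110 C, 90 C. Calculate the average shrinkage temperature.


103.3 C

Average = (110 + 110 + 90) / 3
Average = 310 / 3 = 103.3 C


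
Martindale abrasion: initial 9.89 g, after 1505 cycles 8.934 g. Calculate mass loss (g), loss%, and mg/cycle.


Loss = 9.89 - 8.934 = 0.956 g
Loss% = 0.956 / 9.89 x 100 = 9.67%
Rate = 0.956 / 1505 x 1000 = 0.635 mg/cycle


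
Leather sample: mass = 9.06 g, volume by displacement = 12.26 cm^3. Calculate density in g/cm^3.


0.739 g/cm^3


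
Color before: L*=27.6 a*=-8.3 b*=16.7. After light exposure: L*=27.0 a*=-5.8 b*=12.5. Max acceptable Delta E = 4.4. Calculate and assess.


dL = -0.6, da = 2.5, db = -4.2
dE = sqrt((-0.6)^2 + (2.5)^2 + (-4.2)^2) = 4.92
Max = 4.4
Passes: No


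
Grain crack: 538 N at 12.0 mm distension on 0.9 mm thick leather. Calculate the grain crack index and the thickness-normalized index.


Crack index = 538 / 12.0 = 44.8 N/mm
Normalized = 44.8 / 0.9 = 49.8 N/mm per mm


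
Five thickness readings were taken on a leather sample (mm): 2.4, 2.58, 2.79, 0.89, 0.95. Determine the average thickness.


1.92 mm

Sum = 2.4 + 2.58 + 2.79 + 0.89 + 0.95 = 9.61
Average = 9.61 / 5 = 1.92 mm


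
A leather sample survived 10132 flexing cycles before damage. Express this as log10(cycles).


log10(10132) = 4.01


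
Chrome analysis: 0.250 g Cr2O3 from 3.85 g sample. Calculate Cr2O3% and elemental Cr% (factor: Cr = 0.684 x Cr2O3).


Cr2O3 = 6.49%
Cr = 4.44%

Cr2O3% = 0.250 / 3.85 x 100 = 6.49%
Cr% = 6.49 x 0.684 = 4.44%


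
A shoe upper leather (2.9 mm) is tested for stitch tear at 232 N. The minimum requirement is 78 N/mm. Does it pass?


STS = 80.0 N/mm
Passes: Yes


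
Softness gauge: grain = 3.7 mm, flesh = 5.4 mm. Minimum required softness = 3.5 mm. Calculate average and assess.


Average = (3.7 + 5.4) / 2 = 4.55 mm
Minimum = 3.5 mm
Meets requirement: Yes


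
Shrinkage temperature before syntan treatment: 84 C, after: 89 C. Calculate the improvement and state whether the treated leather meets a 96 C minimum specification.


Improvement = 5 C
Meets 96 C spec: No


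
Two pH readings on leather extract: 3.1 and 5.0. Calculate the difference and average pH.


Difference = 1.9
Average pH = 4.05


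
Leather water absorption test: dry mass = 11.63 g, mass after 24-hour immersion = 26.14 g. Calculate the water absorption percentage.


Water absorbed = 26.14 - 11.63 = 14.51 g
WA% = 14.51 / 11.63 x 100 = 124.8%


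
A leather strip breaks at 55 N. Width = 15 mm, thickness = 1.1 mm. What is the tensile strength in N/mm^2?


3.33 N/mm^2

Cross-sectional area = 15 x 1.1 = 16.5 mm^2
Tensile strength = 55 / 16.5 = 3.33 N/mm^2


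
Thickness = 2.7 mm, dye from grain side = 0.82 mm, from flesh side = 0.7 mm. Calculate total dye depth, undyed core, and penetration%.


Total dyed = 1.52 mm
Undyed core = 1.18 mm
Penetration = 56.3%

Total dyed = 0.82 + 0.7 = 1.52 mm
Undyed core = 2.7 - 1.52 = 1.18 mm
Penetration = 1.52 / 2.7 x 100 = 56.3%


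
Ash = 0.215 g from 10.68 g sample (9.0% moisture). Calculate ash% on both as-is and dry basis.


As-is ash% = 0.215 / 10.68 x 100 = 2.01%
Dry mass = 10.68 x (100 - 9.0) / 100 = 9.7188 g
Dry-basis ash% = 0.215 / 9.7188 x 100 = 2.21%


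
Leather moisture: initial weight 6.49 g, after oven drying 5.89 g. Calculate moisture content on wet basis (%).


Moisture = 6.49 - 5.89 = 0.60 g
MC = 0.60 / 6.49 x 100 = 9.2%


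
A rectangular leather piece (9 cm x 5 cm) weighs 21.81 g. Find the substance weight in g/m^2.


Area = 9 x 5 = 45 cm^2
SW = 21.81 / 45 x 10000 = 4846.7 g/m^2


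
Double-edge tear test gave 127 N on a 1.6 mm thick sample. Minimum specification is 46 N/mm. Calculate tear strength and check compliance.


Tear strength = 127 / 1.6 = 79.4 N/mm
Required minimum = 46 N/mm
Compliant: Yes


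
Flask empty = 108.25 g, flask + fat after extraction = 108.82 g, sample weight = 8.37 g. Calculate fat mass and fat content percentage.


Fat mass = 108.82 - 108.25 = 0.57 g
Fat% = 0.57 / 8.37 x 100 = 6.8%


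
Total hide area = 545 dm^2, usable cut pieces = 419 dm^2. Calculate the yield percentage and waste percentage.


Yield = 76.9%
Waste = 23.1%


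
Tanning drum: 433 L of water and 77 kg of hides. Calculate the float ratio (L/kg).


5.6

Float ratio = water / hide weight
Ratio = 433 / 77 = 5.6


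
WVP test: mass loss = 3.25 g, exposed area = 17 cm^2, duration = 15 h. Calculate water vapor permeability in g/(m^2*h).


WVP = mass_loss / (area x time) x 10000
WVP = 3.25 / (17 x 15) x 10000
WVP = 3.25 / 255 x 10000 = 127.45 g/(m^2*h)


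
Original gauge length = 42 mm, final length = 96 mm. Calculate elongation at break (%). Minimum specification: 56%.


Extension = 96 - 42 = 54 mm
Elongation = 54 / 42 x 100 = 128.6%
Minimum required: 56%
Meets specification: Yes


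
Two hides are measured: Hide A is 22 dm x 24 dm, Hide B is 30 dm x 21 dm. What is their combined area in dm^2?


1158 dm^2

Hide A area = 22 x 24 = 528 dm^2
Hide B area = 30 x 21 = 630 dm^2
Total = 528 + 630 = 1158 dm^2


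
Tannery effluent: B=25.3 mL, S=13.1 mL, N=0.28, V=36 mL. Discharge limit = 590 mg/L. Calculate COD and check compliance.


COD = (25.3 - 13.1) x 0.28 x 8000 / 36 = 759.1 mg/L
Limit: 590 mg/L
Compliant: No


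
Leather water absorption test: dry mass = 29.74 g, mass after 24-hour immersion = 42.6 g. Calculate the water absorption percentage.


43.2%

Water absorbed = 42.6 - 29.74 = 12.86 g
WA% = 12.86 / 29.74 x 100 = 43.2%


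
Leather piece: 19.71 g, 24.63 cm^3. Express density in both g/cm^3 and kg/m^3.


0.800 g/cm^3
800 kg/m^3

Density = 19.71 / 24.63 = 0.800 g/cm^3
Convert: 0.800 x 1000 = 800 kg/m^3


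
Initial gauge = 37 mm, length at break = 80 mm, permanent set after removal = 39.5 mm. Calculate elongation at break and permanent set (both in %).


Elongation at break = 116.2%
Permanent set = 6.8%

Elongation at break = (80 - 37) / 37 x 100 = 116.2%
Permanent set = (39.5 - 37) / 37 x 100 = 6.8%


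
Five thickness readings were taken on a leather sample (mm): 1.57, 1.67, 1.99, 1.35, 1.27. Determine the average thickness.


1.57 mm

Sum = 1.57 + 1.67 + 1.99 + 1.35 + 1.27 = 7.85
Average = 7.85 / 5 = 1.57 mm


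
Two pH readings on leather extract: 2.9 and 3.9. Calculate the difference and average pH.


Difference = 1.0
Average pH = 3.40

Difference = |2.9 - 3.9| = 1.0
Average = (2.9 + 3.9) / 2 = 3.40


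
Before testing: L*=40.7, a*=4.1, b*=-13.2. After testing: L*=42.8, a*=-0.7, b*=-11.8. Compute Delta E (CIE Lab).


Delta E = 5.42

dL = 42.8 - 40.7 = 2.1
da = -0.7 - 4.1 = -4.8
db = -11.8 - (-13.2) = 1.4
dE = sqrt((2.1)^2 + (-4.8)^2 + (1.4)^2) = 5.42


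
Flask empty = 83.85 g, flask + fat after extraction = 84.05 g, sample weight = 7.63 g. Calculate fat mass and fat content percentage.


Fat mass = 84.05 - 83.85 = 0.20 g
Fat% = 0.20 / 7.63 x 100 = 2.6%


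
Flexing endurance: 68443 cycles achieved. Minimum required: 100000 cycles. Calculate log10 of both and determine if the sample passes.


Achieved: log10 = 4.84
Required: log10 = 5.00
Passes: No

log10(68443) = 4.84
log10(100000) = 5.00
Passes: No


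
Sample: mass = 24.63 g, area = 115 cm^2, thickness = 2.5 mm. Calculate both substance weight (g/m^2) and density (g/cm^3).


SW = 24.63 / 115 x 10000 = 2141.7 g/m^2
Volume = 115 x 2.5 / 10 = 28.75 cm^3
Density = 24.63 / 28.75 = 0.857 g/cm^3


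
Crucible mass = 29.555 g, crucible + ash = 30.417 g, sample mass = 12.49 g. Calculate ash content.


Ash mass = 30.417 - 29.555 = 0.862 g
Ash% = 0.862 / 12.49 x 100 = 6.90%


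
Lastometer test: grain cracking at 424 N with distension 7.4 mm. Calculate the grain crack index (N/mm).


Grain crack index = force / distension
Index = 424 / 7.4 = 57.3 N/mm


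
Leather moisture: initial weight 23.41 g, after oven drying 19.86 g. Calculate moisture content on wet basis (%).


15.2%


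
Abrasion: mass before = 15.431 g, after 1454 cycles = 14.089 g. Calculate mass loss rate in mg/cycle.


0.923 mg/cycle


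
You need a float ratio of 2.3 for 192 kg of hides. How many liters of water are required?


441.6 L

Water = hide weight x target ratio
Water = 192 x 2.3 = 441.6 L


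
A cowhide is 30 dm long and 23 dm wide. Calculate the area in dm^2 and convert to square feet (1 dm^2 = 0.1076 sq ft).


Area = 30 x 23 = 690 dm^2
Conversion: 690 x 0.1076 = 74.24 sq ft


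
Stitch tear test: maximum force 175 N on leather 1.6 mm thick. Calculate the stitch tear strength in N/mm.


Stitch tear strength = force / thickness
STS = 175 / 1.6 = 109.4 N/mm


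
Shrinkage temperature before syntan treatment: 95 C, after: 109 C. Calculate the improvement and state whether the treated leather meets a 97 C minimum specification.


Improvement = 109 - 95 = 14 C
Spec check: 109 C >= 97 C? Yes


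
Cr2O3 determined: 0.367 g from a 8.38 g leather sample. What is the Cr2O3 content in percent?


Cr2O3% = 0.367 / 8.38 x 100
Cr2O3% = 4.38%


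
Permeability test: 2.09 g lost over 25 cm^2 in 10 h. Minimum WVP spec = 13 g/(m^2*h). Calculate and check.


WVP = 2.09 / (25 x 10) x 10000 = 83.60 g/(m^2*h)
Minimum: 13 g/(m^2*h)
Meets spec: Yes


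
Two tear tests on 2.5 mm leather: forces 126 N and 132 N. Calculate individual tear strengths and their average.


Tear 1 = 50.4 N/mm
Tear 2 = 52.8 N/mm
Average = 51.6 N/mm

Tear 1 = 126 / 2.5 = 50.4 N/mm
Tear 2 = 132 / 2.5 = 52.8 N/mm
Average = (50.4 + 52.8) / 2 = 51.6 N/mm


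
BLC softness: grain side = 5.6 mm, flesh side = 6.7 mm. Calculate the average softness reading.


Average = (5.6 + 6.7) / 2
Average = 6.15 mm


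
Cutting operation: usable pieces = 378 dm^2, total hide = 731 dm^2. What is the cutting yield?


Yield = usable / total x 100
Yield = 378 / 731 x 100 = 51.7%


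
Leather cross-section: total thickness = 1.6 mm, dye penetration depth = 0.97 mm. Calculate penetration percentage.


Penetration% = 0.97 / 1.6 x 100
Penetration = 60.6%


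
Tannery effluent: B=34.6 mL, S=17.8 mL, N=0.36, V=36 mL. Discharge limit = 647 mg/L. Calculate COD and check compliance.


COD = (34.6 - 17.8) x 0.36 x 8000 / 36 = 1344.0 mg/L
Limit: 647 mg/L
Compliant: No


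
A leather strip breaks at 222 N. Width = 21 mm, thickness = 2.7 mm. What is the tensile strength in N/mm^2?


Cross-sectional area = 21 x 2.7 = 56.7 mm^2
Tensile strength = 222 / 56.7 = 3.92 N/mm^2


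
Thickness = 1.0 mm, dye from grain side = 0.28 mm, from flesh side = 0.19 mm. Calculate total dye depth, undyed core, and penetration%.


Total dyed = 0.28 + 0.19 = 0.47 mm
Undyed core = 1.0 - 0.47 = 0.53 mm
Penetration = 0.47 / 1.0 x 100 = 47.0%


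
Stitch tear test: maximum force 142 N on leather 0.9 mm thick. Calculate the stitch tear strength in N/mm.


157.8 N/mm


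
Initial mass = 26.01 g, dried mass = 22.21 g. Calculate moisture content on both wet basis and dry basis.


Moisture lost = 26.01 - 22.21 = 3.80 g
Wet basis MC = 3.80 / 26.01 x 100 = 14.6%
Dry basis MC = 3.80 / 22.21 x 100 = 17.1%


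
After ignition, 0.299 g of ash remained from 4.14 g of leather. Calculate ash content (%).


Ash% = 0.299 / 4.14 x 100
Ash% = 7.22%


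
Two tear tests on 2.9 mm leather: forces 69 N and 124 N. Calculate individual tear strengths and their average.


Tear 1 = 69 / 2.9 = 23.8 N/mm
Tear 2 = 124 / 2.9 = 42.8 N/mm
Average = (23.8 + 42.8) / 2 = 33.3 N/mm


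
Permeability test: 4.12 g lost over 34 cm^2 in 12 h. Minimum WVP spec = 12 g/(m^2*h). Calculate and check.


WVP = 100.98 g/(m^2*h)
Meets specification: Yes


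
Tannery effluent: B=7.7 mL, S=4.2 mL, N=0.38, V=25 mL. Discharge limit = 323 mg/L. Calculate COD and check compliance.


COD = (7.7 - 4.2) x 0.38 x 8000 / 25 = 425.6 mg/L
Limit: 323 mg/L
Compliant: No


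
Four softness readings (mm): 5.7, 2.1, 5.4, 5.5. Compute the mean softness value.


4.68 mm


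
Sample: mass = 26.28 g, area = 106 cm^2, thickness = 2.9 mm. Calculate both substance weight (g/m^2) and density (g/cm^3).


Substance weight = 2479.2 g/m^2
Density = 0.855 g/cm^3


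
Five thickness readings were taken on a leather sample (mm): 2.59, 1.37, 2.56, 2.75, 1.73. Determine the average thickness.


2.20 mm

Sum = 2.59 + 1.37 + 2.56 + 2.75 + 1.73 = 11.00
Average = 11.00 / 5 = 2.20 mm


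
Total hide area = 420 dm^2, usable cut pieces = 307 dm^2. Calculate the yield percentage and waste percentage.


Yield = 307 / 420 x 100 = 73.1%
Waste = 420 - 307 = 113 dm^2
Waste% = 100 - 73.1 = 26.9%
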